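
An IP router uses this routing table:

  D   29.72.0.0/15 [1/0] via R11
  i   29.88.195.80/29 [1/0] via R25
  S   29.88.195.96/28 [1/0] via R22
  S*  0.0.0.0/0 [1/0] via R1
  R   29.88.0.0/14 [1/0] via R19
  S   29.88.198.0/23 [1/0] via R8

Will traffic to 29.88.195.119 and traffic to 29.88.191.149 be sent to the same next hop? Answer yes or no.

29.88.195.119: longest match 29.88.0.0/14 -> R19
29.88.191.149: longest match 29.88.0.0/14 -> R19

yes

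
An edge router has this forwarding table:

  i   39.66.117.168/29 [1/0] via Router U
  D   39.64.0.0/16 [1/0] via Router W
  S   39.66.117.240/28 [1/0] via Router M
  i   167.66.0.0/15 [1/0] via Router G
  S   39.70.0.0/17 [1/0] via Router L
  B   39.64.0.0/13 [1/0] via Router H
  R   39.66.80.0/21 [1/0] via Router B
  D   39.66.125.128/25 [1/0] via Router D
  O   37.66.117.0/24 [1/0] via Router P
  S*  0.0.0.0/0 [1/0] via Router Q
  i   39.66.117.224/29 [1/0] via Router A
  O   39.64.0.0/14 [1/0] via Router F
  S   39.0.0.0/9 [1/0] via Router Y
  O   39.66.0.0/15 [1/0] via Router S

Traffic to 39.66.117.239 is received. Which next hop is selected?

Router S

Routes whose prefix contains 39.66.117.239:
  0.0.0.0/0 (default, matches everything) -> Router Q
  39.0.0.0/9 (39.0.0.0 - 39.127.255.255) -> Router Y
  39.64.0.0/13 (39.64.0.0 - 39.71.255.255) -> Router H
  39.64.0.0/14 (39.64.0.0 - 39.67.255.255) -> Router F
  39.66.0.0/15 (39.66.0.0 - 39.67.255.255) -> Router S
More-specific entries that do NOT match:
  39.66.117.168/29 (39.66.117.168 - 39.66.117.175) does not contain 39.66.117.239
  39.66.117.224/29 (39.66.117.224 - 39.66.117.231) does not contain 39.66.117.239
  39.66.117.240/28 (39.66.117.240 - 39.66.117.255) does not contain 39.66.117.239
  39.66.125.128/25 (39.66.125.128 - 39.66.125.255) does not contain 39.66.117.239
  37.66.117.0/24 (37.66.117.0 - 37.66.117.255) does not contain 39.66.117.239
  39.66.80.0/21 (39.66.80.0 - 39.66.87.255) does not contain 39.66.117.239
  39.70.0.0/17 (39.70.0.0 - 39.70.127.255) does not contain 39.66.117.239
  39.64.0.0/16 (39.64.0.0 - 39.64.255.255) does not contain 39.66.117.239
Longest matching prefix is /15 -> next hop Router S.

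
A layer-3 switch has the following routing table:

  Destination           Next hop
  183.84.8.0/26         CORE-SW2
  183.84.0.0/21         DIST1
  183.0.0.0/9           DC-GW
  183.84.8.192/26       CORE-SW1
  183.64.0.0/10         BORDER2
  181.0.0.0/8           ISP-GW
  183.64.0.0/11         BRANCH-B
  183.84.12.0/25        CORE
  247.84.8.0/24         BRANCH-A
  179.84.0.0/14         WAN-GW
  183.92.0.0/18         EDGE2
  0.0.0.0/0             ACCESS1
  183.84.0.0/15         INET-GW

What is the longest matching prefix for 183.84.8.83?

183.84.0.0/15

Entries matching 183.84.8.83:
  0.0.0.0/0 (default, matches everything)
  183.0.0.0/9 (183.0.0.0 - 183.127.255.255)
  183.64.0.0/10 (183.64.0.0 - 183.127.255.255)
  183.64.0.0/11 (183.64.0.0 - 183.95.255.255)
  183.84.0.0/15 (183.84.0.0 - 183.85.255.255)
Most specific is 183.84.0.0/15.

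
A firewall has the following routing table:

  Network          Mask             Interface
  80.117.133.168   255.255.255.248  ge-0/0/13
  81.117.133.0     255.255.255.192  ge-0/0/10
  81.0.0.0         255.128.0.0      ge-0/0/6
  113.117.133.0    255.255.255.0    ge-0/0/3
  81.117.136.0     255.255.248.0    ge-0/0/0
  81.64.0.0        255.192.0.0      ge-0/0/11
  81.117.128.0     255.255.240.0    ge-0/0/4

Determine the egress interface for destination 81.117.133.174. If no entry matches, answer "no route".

ge-0/0/4

Routes whose prefix contains 81.117.133.174:
  81.0.0.0/9 (81.0.0.0 - 81.127.255.255) -> ge-0/0/6
  81.64.0.0/10 (81.64.0.0 - 81.127.255.255) -> ge-0/0/11
  81.117.128.0/20 (81.117.128.0 - 81.117.143.255) -> ge-0/0/4
More-specific entries that do NOT match:
  80.117.133.168/29 (80.117.133.168 - 80.117.133.175) does not contain 81.117.133.174
  81.117.133.0/26 (81.117.133.0 - 81.117.133.63) does not contain 81.117.133.174
  113.117.133.0/24 (113.117.133.0 - 113.117.133.255) does not contain 81.117.133.174
  81.117.136.0/21 (81.117.136.0 - 81.117.143.255) does not contain 81.117.133.174
Longest matching prefix is /20 -> interface ge-0/0/4.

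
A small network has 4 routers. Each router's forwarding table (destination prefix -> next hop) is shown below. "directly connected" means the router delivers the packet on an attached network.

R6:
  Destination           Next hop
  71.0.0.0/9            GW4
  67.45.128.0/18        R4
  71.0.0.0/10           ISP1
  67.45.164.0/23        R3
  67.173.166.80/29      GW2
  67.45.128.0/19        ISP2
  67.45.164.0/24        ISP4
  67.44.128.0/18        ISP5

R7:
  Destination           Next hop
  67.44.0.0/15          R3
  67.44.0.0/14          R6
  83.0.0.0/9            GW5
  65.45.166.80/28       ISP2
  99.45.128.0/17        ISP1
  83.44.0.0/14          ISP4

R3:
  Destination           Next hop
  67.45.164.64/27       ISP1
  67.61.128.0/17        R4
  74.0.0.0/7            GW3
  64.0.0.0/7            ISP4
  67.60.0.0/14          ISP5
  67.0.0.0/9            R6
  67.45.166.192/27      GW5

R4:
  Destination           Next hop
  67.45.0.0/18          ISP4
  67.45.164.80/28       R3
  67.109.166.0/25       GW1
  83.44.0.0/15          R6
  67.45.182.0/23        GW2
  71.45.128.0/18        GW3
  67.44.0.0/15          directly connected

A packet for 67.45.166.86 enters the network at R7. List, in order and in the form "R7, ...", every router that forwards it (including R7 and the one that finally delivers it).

R7, R3, R6, R4

At R7: longest match for 67.45.166.86 is 67.44.0.0/15 -> R3
At R3: longest match for 67.45.166.86 is 67.0.0.0/9 -> R6
At R6: longest match for 67.45.166.86 is 67.45.128.0/18 -> R4
At R4: longest match for 67.45.166.86 is 67.44.0.0/15 -> directly connected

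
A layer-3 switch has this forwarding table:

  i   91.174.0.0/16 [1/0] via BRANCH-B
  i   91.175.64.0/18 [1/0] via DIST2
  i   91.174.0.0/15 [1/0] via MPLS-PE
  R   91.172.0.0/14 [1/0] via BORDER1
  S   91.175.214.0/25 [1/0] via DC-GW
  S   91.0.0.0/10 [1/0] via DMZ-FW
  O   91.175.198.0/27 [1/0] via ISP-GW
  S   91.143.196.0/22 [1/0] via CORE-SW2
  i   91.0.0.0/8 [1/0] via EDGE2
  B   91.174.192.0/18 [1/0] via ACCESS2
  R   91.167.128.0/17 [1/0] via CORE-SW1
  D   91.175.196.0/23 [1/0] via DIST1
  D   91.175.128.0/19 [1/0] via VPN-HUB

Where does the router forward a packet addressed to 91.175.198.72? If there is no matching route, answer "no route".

MPLS-PE

Routes whose prefix contains 91.175.198.72:
  91.0.0.0/8 (91.0.0.0 - 91.255.255.255) -> EDGE2
  91.172.0.0/14 (91.172.0.0 - 91.175.255.255) -> BORDER1
  91.174.0.0/15 (91.174.0.0 - 91.175.255.255) -> MPLS-PE
More-specific entries that do NOT match:
  91.175.198.0/27 (91.175.198.0 - 91.175.198.31) does not contain 91.175.198.72
  91.175.214.0/25 (91.175.214.0 - 91.175.214.127) does not contain 91.175.198.72
  91.175.196.0/23 (91.175.196.0 - 91.175.197.255) does not contain 91.175.198.72
  91.143.196.0/22 (91.143.196.0 - 91.143.199.255) does not contain 91.175.198.72
  91.175.128.0/19 (91.175.128.0 - 91.175.159.255) does not contain 91.175.198.72
  91.175.64.0/18 (91.175.64.0 - 91.175.127.255) does not contain 91.175.198.72
  91.174.192.0/18 (91.174.192.0 - 91.174.255.255) does not contain 91.175.198.72
  91.167.128.0/17 (91.167.128.0 - 91.167.255.255) does not contain 91.175.198.72
  91.174.0.0/16 (91.174.0.0 - 91.174.255.255) does not contain 91.175.198.72
Longest matching prefix is /15 -> next hop MPLS-PE.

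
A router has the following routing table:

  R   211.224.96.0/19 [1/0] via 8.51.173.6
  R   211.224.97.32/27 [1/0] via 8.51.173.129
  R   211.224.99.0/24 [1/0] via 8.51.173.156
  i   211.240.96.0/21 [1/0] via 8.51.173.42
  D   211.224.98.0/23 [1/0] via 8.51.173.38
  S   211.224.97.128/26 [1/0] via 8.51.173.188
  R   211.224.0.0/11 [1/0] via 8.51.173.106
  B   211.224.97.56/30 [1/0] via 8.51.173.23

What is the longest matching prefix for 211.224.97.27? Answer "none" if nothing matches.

211.224.96.0/19

Entries matching 211.224.97.27:
  211.224.0.0/11 (211.224.0.0 - 211.255.255.255)
  211.224.96.0/19 (211.224.96.0 - 211.224.127.255)
Most specific is 211.224.96.0/19.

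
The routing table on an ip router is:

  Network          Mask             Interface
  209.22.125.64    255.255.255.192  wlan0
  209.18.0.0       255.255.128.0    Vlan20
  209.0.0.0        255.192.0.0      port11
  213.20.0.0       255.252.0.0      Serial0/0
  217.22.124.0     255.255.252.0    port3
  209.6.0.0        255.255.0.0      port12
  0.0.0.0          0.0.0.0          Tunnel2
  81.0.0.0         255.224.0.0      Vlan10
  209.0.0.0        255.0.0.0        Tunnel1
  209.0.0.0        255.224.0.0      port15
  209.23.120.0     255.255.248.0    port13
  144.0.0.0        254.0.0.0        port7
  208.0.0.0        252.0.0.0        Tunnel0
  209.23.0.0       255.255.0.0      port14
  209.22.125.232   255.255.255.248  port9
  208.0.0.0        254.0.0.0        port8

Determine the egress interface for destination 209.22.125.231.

Routes whose prefix contains 209.22.125.231:
  0.0.0.0/0 (default, matches everything) -> Tunnel2
  208.0.0.0/6 (208.0.0.0 - 211.255.255.255) -> Tunnel0
  208.0.0.0/7 (208.0.0.0 - 209.255.255.255) -> port8
  209.0.0.0/8 (209.0.0.0 - 209.255.255.255) -> Tunnel1
  209.0.0.0/10 (209.0.0.0 - 209.63.255.255) -> port11
  209.0.0.0/11 (209.0.0.0 - 209.31.255.255) -> port15
More-specific entries that do NOT match:
  209.22.125.232/29 (209.22.125.232 - 209.22.125.239) does not contain 209.22.125.231
  209.22.125.64/26 (209.22.125.64 - 209.22.125.127) does not contain 209.22.125.231
  217.22.124.0/22 (217.22.124.0 - 217.22.127.255) does not contain 209.22.125.231
  209.23.120.0/21 (209.23.120.0 - 209.23.127.255) does not contain 209.22.125.231
  209.18.0.0/17 (209.18.0.0 - 209.18.127.255) does not contain 209.22.125.231
  209.6.0.0/16 (209.6.0.0 - 209.6.255.255) does not contain 209.22.125.231
  209.23.0.0/16 (209.23.0.0 - 209.23.255.255) does not contain 209.22.125.231
  213.20.0.0/14 (213.20.0.0 - 213.23.255.255) does not contain 209.22.125.231
Longest matching prefix is /11 -> interface port15.

port15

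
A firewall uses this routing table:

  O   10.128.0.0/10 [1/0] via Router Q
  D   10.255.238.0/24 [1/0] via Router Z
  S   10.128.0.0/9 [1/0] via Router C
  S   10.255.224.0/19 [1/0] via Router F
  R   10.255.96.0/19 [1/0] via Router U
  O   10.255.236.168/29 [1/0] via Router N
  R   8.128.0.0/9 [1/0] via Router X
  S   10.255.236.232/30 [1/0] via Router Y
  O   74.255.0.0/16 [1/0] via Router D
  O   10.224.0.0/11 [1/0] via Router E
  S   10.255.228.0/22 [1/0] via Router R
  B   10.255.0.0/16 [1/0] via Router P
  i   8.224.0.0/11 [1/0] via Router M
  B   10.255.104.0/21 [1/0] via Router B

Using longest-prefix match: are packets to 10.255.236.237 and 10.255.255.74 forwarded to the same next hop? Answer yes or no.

10.255.236.237: longest match 10.255.224.0/19 -> Router F
10.255.255.74: longest match 10.255.224.0/19 -> Router F

yes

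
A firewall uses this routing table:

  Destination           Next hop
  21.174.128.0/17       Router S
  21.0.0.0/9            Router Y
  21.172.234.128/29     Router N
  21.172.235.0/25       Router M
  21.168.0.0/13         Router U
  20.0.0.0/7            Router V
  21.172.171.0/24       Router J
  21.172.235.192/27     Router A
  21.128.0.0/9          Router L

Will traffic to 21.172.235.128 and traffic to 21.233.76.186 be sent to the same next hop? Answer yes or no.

no

21.172.235.128: longest match 21.168.0.0/13 -> Router U
21.233.76.186: longest match 21.128.0.0/9 -> Router L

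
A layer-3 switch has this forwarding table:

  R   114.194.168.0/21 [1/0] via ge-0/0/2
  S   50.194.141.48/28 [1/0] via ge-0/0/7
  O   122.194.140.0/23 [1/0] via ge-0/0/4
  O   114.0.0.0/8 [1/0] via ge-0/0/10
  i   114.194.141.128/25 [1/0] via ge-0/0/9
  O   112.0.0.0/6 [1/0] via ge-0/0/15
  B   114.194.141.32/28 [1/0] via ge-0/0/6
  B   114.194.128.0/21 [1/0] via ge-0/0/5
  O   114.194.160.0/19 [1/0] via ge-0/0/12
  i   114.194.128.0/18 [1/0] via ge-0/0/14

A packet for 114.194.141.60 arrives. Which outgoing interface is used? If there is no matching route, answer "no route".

ge-0/0/14

Routes whose prefix contains 114.194.141.60:
  112.0.0.0/6 (112.0.0.0 - 115.255.255.255) -> ge-0/0/15
  114.0.0.0/8 (114.0.0.0 - 114.255.255.255) -> ge-0/0/10
  114.194.128.0/18 (114.194.128.0 - 114.194.191.255) -> ge-0/0/14
More-specific entries that do NOT match:
  50.194.141.48/28 (50.194.141.48 - 50.194.141.63) does not contain 114.194.141.60
  114.194.141.32/28 (114.194.141.32 - 114.194.141.47) does not contain 114.194.141.60
  114.194.141.128/25 (114.194.141.128 - 114.194.141.255) does not contain 114.194.141.60
  122.194.140.0/23 (122.194.140.0 - 122.194.141.255) does not contain 114.194.141.60
  114.194.168.0/21 (114.194.168.0 - 114.194.175.255) does not contain 114.194.141.60
  114.194.128.0/21 (114.194.128.0 - 114.194.135.255) does not contain 114.194.141.60
  114.194.160.0/19 (114.194.160.0 - 114.194.191.255) does not contain 114.194.141.60
Longest matching prefix is /18 -> interface ge-0/0/14.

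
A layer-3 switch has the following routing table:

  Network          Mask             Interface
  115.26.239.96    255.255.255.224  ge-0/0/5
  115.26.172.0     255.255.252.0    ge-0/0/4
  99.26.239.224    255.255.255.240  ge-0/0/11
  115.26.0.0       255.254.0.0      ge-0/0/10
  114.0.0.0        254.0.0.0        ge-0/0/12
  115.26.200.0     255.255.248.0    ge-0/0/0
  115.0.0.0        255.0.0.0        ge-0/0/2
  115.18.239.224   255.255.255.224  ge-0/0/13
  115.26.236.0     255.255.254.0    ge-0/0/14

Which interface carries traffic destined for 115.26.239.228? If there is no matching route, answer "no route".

ge-0/0/10

Routes whose prefix contains 115.26.239.228:
  114.0.0.0/7 (114.0.0.0 - 115.255.255.255) -> ge-0/0/12
  115.0.0.0/8 (115.0.0.0 - 115.255.255.255) -> ge-0/0/2
  115.26.0.0/15 (115.26.0.0 - 115.27.255.255) -> ge-0/0/10
More-specific entries that do NOT match:
  99.26.239.224/28 (99.26.239.224 - 99.26.239.239) does not contain 115.26.239.228
  115.26.239.96/27 (115.26.239.96 - 115.26.239.127) does not contain 115.26.239.228
  115.18.239.224/27 (115.18.239.224 - 115.18.239.255) does not contain 115.26.239.228
  115.26.236.0/23 (115.26.236.0 - 115.26.237.255) does not contain 115.26.239.228
  115.26.172.0/22 (115.26.172.0 - 115.26.175.255) does not contain 115.26.239.228
  115.26.200.0/21 (115.26.200.0 - 115.26.207.255) does not contain 115.26.239.228
Longest matching prefix is /15 -> interface ge-0/0/10.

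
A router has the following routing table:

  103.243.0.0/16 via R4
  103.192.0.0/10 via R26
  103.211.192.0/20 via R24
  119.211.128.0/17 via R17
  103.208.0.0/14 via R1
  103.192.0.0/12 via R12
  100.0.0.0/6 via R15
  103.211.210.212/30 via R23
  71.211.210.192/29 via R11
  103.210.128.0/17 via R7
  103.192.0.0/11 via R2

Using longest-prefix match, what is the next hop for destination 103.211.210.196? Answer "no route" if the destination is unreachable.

Routes whose prefix contains 103.211.210.196:
  100.0.0.0/6 (100.0.0.0 - 103.255.255.255) -> R15
  103.192.0.0/10 (103.192.0.0 - 103.255.255.255) -> R26
  103.192.0.0/11 (103.192.0.0 - 103.223.255.255) -> R2
  103.208.0.0/14 (103.208.0.0 - 103.211.255.255) -> R1
More-specific entries that do NOT match:
  103.211.210.212/30 (103.211.210.212 - 103.211.210.215) does not contain 103.211.210.196
  71.211.210.192/29 (71.211.210.192 - 71.211.210.199) does not contain 103.211.210.196
  103.211.192.0/20 (103.211.192.0 - 103.211.207.255) does not contain 103.211.210.196
  119.211.128.0/17 (119.211.128.0 - 119.211.255.255) does not contain 103.211.210.196
  103.210.128.0/17 (103.210.128.0 - 103.210.255.255) does not contain 103.211.210.196
  103.243.0.0/16 (103.243.0.0 - 103.243.255.255) does not contain 103.211.210.196
Longest matching prefix is /14 -> next hop R1.

R1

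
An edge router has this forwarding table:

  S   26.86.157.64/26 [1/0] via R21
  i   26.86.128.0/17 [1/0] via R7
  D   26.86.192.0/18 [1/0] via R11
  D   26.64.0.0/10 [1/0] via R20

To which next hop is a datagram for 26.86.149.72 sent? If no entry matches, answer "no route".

R7

Routes whose prefix contains 26.86.149.72:
  26.64.0.0/10 (26.64.0.0 - 26.127.255.255) -> R20
  26.86.128.0/17 (26.86.128.0 - 26.86.255.255) -> R7
More-specific entries that do NOT match:
  26.86.157.64/26 (26.86.157.64 - 26.86.157.127) does not contain 26.86.149.72
  26.86.192.0/18 (26.86.192.0 - 26.86.255.255) does not contain 26.86.149.72
Longest matching prefix is /17 -> next hop R7.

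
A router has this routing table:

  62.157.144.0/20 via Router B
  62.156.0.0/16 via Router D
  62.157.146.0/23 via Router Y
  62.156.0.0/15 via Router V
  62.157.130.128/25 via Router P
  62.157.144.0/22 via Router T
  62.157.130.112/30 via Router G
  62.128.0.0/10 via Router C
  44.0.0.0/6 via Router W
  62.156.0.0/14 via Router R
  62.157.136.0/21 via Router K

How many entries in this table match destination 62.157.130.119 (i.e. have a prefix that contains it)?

3

Prefixes containing 62.157.130.119:
  62.128.0.0/10 (62.128.0.0 - 62.191.255.255)
  62.156.0.0/14 (62.156.0.0 - 62.159.255.255)
  62.156.0.0/15 (62.156.0.0 - 62.157.255.255)
Total matching entries: 3.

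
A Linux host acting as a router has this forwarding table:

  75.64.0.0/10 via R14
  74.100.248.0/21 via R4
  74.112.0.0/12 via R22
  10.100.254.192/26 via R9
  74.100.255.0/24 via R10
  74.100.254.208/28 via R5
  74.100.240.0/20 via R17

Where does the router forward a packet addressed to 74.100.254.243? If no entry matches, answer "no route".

R4

Routes whose prefix contains 74.100.254.243:
  74.100.240.0/20 (74.100.240.0 - 74.100.255.255) -> R17
  74.100.248.0/21 (74.100.248.0 - 74.100.255.255) -> R4
More-specific entries that do NOT match:
  74.100.254.208/28 (74.100.254.208 - 74.100.254.223) does not contain 74.100.254.243
  10.100.254.192/26 (10.100.254.192 - 10.100.254.255) does not contain 74.100.254.243
  74.100.255.0/24 (74.100.255.0 - 74.100.255.255) does not contain 74.100.254.243
Longest matching prefix is /21 -> next hop R4.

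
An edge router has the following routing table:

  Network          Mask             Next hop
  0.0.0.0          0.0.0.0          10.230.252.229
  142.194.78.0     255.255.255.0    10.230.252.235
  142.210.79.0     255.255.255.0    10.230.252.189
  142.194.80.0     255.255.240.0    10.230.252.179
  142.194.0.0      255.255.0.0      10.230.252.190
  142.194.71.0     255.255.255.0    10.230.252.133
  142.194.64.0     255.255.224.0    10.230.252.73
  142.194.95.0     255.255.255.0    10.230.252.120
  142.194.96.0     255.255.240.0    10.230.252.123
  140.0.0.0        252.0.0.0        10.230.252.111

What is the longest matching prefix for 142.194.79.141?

142.194.64.0/19

Entries matching 142.194.79.141:
  0.0.0.0/0 (default, matches everything)
  140.0.0.0/6 (140.0.0.0 - 143.255.255.255)
  142.194.0.0/16 (142.194.0.0 - 142.194.255.255)
  142.194.64.0/19 (142.194.64.0 - 142.194.95.255)
Most specific is 142.194.64.0/19.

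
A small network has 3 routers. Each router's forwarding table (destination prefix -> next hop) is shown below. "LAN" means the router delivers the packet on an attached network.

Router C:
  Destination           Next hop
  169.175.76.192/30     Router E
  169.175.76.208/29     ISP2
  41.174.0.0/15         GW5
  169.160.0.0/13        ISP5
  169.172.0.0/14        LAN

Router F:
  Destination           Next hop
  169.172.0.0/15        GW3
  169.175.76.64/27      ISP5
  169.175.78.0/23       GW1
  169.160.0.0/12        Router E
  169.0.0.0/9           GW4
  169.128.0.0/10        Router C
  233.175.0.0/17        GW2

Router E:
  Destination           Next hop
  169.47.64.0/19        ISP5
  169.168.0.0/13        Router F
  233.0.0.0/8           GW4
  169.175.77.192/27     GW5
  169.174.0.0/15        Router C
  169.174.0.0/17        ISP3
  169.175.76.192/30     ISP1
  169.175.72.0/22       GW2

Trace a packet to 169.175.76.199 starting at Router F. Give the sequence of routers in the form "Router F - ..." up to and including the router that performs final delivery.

At Router F: longest match for 169.175.76.199 is 169.160.0.0/12 -> Router E
At Router E: longest match for 169.175.76.199 is 169.174.0.0/15 -> Router C
At Router C: longest match for 169.175.76.199 is 169.172.0.0/14 -> LAN

Router F - Router E - Router C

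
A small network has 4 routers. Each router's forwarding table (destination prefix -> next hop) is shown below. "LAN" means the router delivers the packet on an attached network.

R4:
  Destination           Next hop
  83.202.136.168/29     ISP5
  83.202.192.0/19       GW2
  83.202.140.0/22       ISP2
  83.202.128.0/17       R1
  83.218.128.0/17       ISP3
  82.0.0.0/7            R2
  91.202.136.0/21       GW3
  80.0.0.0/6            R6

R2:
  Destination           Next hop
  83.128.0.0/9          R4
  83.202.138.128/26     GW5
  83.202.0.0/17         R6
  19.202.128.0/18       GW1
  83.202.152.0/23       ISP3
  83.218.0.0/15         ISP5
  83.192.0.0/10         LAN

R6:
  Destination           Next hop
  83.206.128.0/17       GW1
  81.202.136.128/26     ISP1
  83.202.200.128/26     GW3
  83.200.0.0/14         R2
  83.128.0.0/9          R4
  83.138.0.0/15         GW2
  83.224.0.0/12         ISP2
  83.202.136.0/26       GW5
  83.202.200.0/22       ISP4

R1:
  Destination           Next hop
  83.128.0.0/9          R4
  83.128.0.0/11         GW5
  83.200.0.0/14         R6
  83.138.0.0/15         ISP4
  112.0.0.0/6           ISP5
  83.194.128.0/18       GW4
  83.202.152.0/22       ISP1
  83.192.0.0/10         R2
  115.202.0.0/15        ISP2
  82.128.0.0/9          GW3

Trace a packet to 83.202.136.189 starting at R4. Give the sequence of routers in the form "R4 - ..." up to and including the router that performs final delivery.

R4 - R1 - R6 - R2

At R4: longest match for 83.202.136.189 is 83.202.128.0/17 -> R1
At R1: longest match for 83.202.136.189 is 83.200.0.0/14 -> R6
At R6: longest match for 83.202.136.189 is 83.200.0.0/14 -> R2
At R2: longest match for 83.202.136.189 is 83.192.0.0/10 -> LAN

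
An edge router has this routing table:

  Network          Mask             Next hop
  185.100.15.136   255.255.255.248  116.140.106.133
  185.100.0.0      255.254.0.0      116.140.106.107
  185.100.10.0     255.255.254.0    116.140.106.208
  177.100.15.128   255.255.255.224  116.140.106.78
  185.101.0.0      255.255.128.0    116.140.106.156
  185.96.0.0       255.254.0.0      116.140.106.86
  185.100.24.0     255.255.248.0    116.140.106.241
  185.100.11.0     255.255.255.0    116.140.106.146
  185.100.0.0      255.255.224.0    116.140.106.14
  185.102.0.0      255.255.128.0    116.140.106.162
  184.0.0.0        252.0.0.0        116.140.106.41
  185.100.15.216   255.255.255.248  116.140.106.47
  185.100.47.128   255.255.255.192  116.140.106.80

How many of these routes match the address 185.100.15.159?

3

Prefixes containing 185.100.15.159:
  184.0.0.0/6 (184.0.0.0 - 187.255.255.255)
  185.100.0.0/15 (185.100.0.0 - 185.101.255.255)
  185.100.0.0/19 (185.100.0.0 - 185.100.31.255)
Total matching entries: 3.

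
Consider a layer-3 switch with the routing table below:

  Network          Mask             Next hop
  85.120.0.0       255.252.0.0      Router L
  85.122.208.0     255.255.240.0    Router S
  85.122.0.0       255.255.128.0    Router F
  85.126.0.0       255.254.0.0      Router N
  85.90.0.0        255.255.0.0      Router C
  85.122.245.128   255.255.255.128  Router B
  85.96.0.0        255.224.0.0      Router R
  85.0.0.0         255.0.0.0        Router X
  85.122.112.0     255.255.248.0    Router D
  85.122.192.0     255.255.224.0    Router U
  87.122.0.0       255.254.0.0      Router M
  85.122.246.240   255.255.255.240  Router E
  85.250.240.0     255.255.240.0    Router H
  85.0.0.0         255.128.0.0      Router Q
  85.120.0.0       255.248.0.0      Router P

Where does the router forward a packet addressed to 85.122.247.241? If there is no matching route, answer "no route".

Routes whose prefix contains 85.122.247.241:
  85.0.0.0/8 (85.0.0.0 - 85.255.255.255) -> Router X
  85.0.0.0/9 (85.0.0.0 - 85.127.255.255) -> Router Q
  85.96.0.0/11 (85.96.0.0 - 85.127.255.255) -> Router R
  85.120.0.0/13 (85.120.0.0 - 85.127.255.255) -> Router P
  85.120.0.0/14 (85.120.0.0 - 85.123.255.255) -> Router L
More-specific entries that do NOT match:
  85.122.246.240/28 (85.122.246.240 - 85.122.246.255) does not contain 85.122.247.241
  85.122.245.128/25 (85.122.245.128 - 85.122.245.255) does not contain 85.122.247.241
  85.122.112.0/21 (85.122.112.0 - 85.122.119.255) does not contain 85.122.247.241
  85.122.208.0/20 (85.122.208.0 - 85.122.223.255) does not contain 85.122.247.241
  85.250.240.0/20 (85.250.240.0 - 85.250.255.255) does not contain 85.122.247.241
  85.122.192.0/19 (85.122.192.0 - 85.122.223.255) does not contain 85.122.247.241
  85.122.0.0/17 (85.122.0.0 - 85.122.127.255) does not contain 85.122.247.241
  85.90.0.0/16 (85.90.0.0 - 85.90.255.255) does not contain 85.122.247.241
  85.126.0.0/15 (85.126.0.0 - 85.127.255.255) does not contain 85.122.247.241
  87.122.0.0/15 (87.122.0.0 - 87.123.255.255) does not contain 85.122.247.241
Longest matching prefix is /14 -> next hop Router L.

Router L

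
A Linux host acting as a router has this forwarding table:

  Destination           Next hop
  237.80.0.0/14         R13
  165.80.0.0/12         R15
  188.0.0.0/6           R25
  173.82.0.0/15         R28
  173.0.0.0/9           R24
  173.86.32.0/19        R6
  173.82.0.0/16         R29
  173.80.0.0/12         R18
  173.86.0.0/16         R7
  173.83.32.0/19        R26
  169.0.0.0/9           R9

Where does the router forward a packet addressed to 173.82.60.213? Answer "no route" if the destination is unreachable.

R29

Routes whose prefix contains 173.82.60.213:
  173.0.0.0/9 (173.0.0.0 - 173.127.255.255) -> R24
  173.80.0.0/12 (173.80.0.0 - 173.95.255.255) -> R18
  173.82.0.0/15 (173.82.0.0 - 173.83.255.255) -> R28
  173.82.0.0/16 (173.82.0.0 - 173.82.255.255) -> R29
More-specific entries that do NOT match:
  173.86.32.0/19 (173.86.32.0 - 173.86.63.255) does not contain 173.82.60.213
  173.83.32.0/19 (173.83.32.0 - 173.83.63.255) does not contain 173.82.60.213
Longest matching prefix is /16 -> next hop R29.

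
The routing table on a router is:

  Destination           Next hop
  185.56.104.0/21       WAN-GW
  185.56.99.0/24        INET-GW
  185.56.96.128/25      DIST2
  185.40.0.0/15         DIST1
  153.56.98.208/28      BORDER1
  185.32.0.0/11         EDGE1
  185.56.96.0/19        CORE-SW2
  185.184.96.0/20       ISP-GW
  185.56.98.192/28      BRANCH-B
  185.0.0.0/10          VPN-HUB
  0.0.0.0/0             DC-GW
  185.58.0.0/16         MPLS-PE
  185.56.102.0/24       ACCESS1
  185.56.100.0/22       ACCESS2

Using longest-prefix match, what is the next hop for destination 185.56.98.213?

Routes whose prefix contains 185.56.98.213:
  0.0.0.0/0 (default, matches everything) -> DC-GW
  185.0.0.0/10 (185.0.0.0 - 185.63.255.255) -> VPN-HUB
  185.32.0.0/11 (185.32.0.0 - 185.63.255.255) -> EDGE1
  185.56.96.0/19 (185.56.96.0 - 185.56.127.255) -> CORE-SW2
More-specific entries that do NOT match:
  153.56.98.208/28 (153.56.98.208 - 153.56.98.223) does not contain 185.56.98.213
  185.56.98.192/28 (185.56.98.192 - 185.56.98.207) does not contain 185.56.98.213
  185.56.96.128/25 (185.56.96.128 - 185.56.96.255) does not contain 185.56.98.213
  185.56.99.0/24 (185.56.99.0 - 185.56.99.255) does not contain 185.56.98.213
  185.56.102.0/24 (185.56.102.0 - 185.56.102.255) does not contain 185.56.98.213
  185.56.100.0/22 (185.56.100.0 - 185.56.103.255) does not contain 185.56.98.213
  185.56.104.0/21 (185.56.104.0 - 185.56.111.255) does not contain 185.56.98.213
  185.184.96.0/20 (185.184.96.0 - 185.184.111.255) does not contain 185.56.98.213
Longest matching prefix is /19 -> next hop CORE-SW2.

CORE-SW2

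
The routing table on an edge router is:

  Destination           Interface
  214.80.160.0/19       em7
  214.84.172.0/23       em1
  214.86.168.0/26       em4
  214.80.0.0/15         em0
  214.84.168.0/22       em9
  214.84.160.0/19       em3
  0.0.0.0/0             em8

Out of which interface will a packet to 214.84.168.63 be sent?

em9

Routes whose prefix contains 214.84.168.63:
  0.0.0.0/0 (default, matches everything) -> em8
  214.84.160.0/19 (214.84.160.0 - 214.84.191.255) -> em3
  214.84.168.0/22 (214.84.168.0 - 214.84.171.255) -> em9
More-specific entries that do NOT match:
  214.86.168.0/26 (214.86.168.0 - 214.86.168.63) does not contain 214.84.168.63
  214.84.172.0/23 (214.84.172.0 - 214.84.173.255) does not contain 214.84.168.63
Longest matching prefix is /22 -> interface em9.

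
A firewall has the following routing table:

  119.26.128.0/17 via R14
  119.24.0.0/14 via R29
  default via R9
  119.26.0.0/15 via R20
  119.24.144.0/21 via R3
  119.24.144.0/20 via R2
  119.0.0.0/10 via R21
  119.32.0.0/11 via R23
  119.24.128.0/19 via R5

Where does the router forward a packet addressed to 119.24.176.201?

R29

Routes whose prefix contains 119.24.176.201:
  0.0.0.0/0 (default, matches everything) -> R9
  119.0.0.0/10 (119.0.0.0 - 119.63.255.255) -> R21
  119.24.0.0/14 (119.24.0.0 - 119.27.255.255) -> R29
More-specific entries that do NOT match:
  119.24.144.0/21 (119.24.144.0 - 119.24.151.255) does not contain 119.24.176.201
  119.24.144.0/20 (119.24.144.0 - 119.24.159.255) does not contain 119.24.176.201
  119.24.128.0/19 (119.24.128.0 - 119.24.159.255) does not contain 119.24.176.201
  119.26.128.0/17 (119.26.128.0 - 119.26.255.255) does not contain 119.24.176.201
  119.26.0.0/15 (119.26.0.0 - 119.27.255.255) does not contain 119.24.176.201
Longest matching prefix is /14 -> next hop R29.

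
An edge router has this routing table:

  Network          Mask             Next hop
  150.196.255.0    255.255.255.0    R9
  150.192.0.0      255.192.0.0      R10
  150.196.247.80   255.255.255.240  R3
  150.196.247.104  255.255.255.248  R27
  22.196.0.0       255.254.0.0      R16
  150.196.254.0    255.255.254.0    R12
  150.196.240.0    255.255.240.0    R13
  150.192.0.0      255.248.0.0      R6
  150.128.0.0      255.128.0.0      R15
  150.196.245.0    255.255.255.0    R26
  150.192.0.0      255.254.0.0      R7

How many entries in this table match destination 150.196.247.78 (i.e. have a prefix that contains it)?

Prefixes containing 150.196.247.78:
  150.128.0.0/9 (150.128.0.0 - 150.255.255.255)
  150.192.0.0/10 (150.192.0.0 - 150.255.255.255)
  150.192.0.0/13 (150.192.0.0 - 150.199.255.255)
  150.196.240.0/20 (150.196.240.0 - 150.196.255.255)
Total matching entries: 4.

4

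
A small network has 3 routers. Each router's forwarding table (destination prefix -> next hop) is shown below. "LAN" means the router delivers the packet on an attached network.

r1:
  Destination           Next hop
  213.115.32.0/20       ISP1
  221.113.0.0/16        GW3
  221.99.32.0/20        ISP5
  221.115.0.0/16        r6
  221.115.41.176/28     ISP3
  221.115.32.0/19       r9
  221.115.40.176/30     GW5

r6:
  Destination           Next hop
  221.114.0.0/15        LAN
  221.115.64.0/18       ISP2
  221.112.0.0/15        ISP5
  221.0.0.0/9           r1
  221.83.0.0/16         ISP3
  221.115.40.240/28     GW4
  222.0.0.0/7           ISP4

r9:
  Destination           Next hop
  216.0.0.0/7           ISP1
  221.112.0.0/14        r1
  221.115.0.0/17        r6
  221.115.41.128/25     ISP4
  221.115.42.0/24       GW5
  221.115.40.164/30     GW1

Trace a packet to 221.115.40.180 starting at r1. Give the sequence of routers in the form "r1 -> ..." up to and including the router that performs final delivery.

At r1: longest match for 221.115.40.180 is 221.115.32.0/19 -> r9
At r9: longest match for 221.115.40.180 is 221.115.0.0/17 -> r6
At r6: longest match for 221.115.40.180 is 221.114.0.0/15 -> LAN

r1 -> r9 -> r6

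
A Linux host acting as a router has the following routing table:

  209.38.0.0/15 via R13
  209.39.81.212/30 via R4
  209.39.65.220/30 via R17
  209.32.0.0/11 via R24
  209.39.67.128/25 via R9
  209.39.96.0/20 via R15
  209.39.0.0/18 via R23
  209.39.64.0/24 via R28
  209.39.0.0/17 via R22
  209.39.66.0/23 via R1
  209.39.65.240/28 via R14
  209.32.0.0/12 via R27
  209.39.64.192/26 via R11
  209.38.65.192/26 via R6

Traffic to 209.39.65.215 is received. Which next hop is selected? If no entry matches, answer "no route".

R22

Routes whose prefix contains 209.39.65.215:
  209.32.0.0/11 (209.32.0.0 - 209.63.255.255) -> R24
  209.32.0.0/12 (209.32.0.0 - 209.47.255.255) -> R27
  209.38.0.0/15 (209.38.0.0 - 209.39.255.255) -> R13
  209.39.0.0/17 (209.39.0.0 - 209.39.127.255) -> R22
More-specific entries that do NOT match:
  209.39.81.212/30 (209.39.81.212 - 209.39.81.215) does not contain 209.39.65.215
  209.39.65.220/30 (209.39.65.220 - 209.39.65.223) does not contain 209.39.65.215
  209.39.65.240/28 (209.39.65.240 - 209.39.65.255) does not contain 209.39.65.215
  209.39.64.192/26 (209.39.64.192 - 209.39.64.255) does not contain 209.39.65.215
  209.38.65.192/26 (209.38.65.192 - 209.38.65.255) does not contain 209.39.65.215
  209.39.67.128/25 (209.39.67.128 - 209.39.67.255) does not contain 209.39.65.215
  209.39.64.0/24 (209.39.64.0 - 209.39.64.255) does not contain 209.39.65.215
  209.39.66.0/23 (209.39.66.0 - 209.39.67.255) does not contain 209.39.65.215
  209.39.96.0/20 (209.39.96.0 - 209.39.111.255) does not contain 209.39.65.215
  209.39.0.0/18 (209.39.0.0 - 209.39.63.255) does not contain 209.39.65.215
Longest matching prefix is /17 -> next hop R22.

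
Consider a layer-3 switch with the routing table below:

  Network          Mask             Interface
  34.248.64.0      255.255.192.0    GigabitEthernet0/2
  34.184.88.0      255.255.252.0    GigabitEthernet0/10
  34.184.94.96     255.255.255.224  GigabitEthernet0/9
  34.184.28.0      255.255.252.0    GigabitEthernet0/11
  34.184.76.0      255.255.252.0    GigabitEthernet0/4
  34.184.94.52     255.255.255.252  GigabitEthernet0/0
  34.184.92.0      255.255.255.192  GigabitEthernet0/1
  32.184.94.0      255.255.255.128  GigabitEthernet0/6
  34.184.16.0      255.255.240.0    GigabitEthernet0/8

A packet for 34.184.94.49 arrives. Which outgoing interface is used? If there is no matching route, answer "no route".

No entry's prefix contains 34.184.94.49; there is no default route.

no route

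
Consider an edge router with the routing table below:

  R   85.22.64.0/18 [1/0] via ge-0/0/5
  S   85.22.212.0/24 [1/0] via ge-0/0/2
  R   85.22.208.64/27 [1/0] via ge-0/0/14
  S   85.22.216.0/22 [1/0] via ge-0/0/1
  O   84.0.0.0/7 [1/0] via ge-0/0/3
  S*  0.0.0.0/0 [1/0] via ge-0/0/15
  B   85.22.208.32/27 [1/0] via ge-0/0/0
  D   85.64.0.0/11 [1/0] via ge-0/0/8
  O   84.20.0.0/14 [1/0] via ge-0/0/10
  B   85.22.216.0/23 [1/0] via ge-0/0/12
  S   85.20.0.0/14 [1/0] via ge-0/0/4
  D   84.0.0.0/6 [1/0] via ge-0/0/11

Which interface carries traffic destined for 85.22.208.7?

ge-0/0/4

Routes whose prefix contains 85.22.208.7:
  0.0.0.0/0 (default, matches everything) -> ge-0/0/15
  84.0.0.0/6 (84.0.0.0 - 87.255.255.255) -> ge-0/0/11
  84.0.0.0/7 (84.0.0.0 - 85.255.255.255) -> ge-0/0/3
  85.20.0.0/14 (85.20.0.0 - 85.23.255.255) -> ge-0/0/4
More-specific entries that do NOT match:
  85.22.208.64/27 (85.22.208.64 - 85.22.208.95) does not contain 85.22.208.7
  85.22.208.32/27 (85.22.208.32 - 85.22.208.63) does not contain 85.22.208.7
  85.22.212.0/24 (85.22.212.0 - 85.22.212.255) does not contain 85.22.208.7
  85.22.216.0/23 (85.22.216.0 - 85.22.217.255) does not contain 85.22.208.7
  85.22.216.0/22 (85.22.216.0 - 85.22.219.255) does not contain 85.22.208.7
  85.22.64.0/18 (85.22.64.0 - 85.22.127.255) does not contain 85.22.208.7
Longest matching prefix is /14 -> interface ge-0/0/4.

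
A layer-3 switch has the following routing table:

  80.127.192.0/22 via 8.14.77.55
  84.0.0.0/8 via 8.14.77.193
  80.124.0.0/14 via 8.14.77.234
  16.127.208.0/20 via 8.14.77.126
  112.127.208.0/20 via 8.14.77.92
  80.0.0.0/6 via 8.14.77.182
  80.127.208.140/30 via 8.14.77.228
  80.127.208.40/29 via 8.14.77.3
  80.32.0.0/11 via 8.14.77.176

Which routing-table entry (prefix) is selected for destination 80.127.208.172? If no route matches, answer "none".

Entries matching 80.127.208.172:
  80.0.0.0/6 (80.0.0.0 - 83.255.255.255)
  80.124.0.0/14 (80.124.0.0 - 80.127.255.255)
Most specific is 80.124.0.0/14.

80.124.0.0/14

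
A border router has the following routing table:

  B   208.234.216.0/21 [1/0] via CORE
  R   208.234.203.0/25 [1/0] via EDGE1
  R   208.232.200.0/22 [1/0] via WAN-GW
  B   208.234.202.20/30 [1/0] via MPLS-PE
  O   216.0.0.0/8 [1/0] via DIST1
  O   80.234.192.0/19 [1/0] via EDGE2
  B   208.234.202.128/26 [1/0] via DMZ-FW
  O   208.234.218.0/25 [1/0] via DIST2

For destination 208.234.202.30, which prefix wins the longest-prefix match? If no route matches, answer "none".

208.234.202.30 is outside every listed prefix and there is no default route.

none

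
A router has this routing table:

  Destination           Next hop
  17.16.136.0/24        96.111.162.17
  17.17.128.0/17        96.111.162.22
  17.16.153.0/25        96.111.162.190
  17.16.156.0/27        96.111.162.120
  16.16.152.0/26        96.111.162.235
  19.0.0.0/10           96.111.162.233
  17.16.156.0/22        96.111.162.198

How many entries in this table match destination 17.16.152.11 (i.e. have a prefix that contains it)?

No listed prefix contains 17.16.152.11.
Total matching entries: 0.

0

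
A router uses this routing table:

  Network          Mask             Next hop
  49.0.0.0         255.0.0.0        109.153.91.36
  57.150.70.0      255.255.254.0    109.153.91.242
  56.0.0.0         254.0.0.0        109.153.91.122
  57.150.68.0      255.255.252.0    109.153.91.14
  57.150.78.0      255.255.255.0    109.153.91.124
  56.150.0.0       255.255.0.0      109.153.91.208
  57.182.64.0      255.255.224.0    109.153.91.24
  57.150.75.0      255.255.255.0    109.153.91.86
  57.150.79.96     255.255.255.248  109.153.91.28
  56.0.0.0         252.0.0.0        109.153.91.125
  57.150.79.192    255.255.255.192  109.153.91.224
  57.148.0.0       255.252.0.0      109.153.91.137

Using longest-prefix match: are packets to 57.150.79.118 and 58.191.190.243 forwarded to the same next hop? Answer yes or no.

no

57.150.79.118: longest match 57.148.0.0/14 -> 109.153.91.137
58.191.190.243: longest match 56.0.0.0/6 -> 109.153.91.125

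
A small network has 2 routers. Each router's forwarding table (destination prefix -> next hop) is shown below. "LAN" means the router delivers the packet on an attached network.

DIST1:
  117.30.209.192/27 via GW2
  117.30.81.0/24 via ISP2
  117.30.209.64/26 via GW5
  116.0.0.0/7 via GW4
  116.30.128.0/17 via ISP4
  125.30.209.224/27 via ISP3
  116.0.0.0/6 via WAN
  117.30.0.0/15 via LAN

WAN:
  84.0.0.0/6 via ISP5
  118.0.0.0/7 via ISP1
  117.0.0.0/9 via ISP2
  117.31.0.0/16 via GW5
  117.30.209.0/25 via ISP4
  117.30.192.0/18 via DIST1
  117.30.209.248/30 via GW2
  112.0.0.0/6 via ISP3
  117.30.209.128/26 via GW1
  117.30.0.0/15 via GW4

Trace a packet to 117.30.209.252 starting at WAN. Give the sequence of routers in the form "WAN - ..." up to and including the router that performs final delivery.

WAN - DIST1

At WAN: longest match for 117.30.209.252 is 117.30.192.0/18 -> DIST1
At DIST1: longest match for 117.30.209.252 is 117.30.0.0/15 -> LAN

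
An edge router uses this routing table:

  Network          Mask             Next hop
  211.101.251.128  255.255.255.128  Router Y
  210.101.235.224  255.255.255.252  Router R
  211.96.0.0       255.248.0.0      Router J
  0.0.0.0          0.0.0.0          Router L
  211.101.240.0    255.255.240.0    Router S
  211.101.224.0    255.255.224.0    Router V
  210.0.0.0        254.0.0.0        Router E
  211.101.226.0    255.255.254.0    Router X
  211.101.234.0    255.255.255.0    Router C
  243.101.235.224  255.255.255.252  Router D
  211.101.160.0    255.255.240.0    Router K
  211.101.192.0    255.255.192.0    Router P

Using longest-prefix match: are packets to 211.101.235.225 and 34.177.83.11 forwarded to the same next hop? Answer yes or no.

no

211.101.235.225: longest match 211.101.224.0/19 -> Router V
34.177.83.11: longest match 0.0.0.0/0 -> Router L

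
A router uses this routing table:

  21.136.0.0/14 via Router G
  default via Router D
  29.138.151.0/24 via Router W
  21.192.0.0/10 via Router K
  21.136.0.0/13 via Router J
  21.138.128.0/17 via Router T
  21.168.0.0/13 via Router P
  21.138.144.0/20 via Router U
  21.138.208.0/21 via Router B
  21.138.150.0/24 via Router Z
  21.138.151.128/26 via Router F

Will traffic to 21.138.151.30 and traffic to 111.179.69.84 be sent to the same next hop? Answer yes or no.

no

21.138.151.30: longest match 21.138.144.0/20 -> Router U
111.179.69.84: longest match 0.0.0.0/0 -> Router D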